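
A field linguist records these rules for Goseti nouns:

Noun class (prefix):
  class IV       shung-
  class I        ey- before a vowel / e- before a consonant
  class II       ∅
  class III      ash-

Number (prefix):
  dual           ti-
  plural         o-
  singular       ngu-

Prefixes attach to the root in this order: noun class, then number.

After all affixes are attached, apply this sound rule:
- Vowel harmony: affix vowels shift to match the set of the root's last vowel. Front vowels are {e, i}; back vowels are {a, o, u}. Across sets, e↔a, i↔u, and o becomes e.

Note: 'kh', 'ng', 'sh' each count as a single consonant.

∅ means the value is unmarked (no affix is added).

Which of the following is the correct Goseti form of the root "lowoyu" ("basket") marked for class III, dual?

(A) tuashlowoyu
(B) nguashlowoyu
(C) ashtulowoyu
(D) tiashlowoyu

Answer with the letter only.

Attach noun class class III ash- → ashlowoyu.
Attach number dual ti- → tiashlowoyu.
Apply vowel harmony: tiashlowoyu → tuashlowoyu.
So the correct form is tuashlowoyu, option (A).
(B) nguashlowoyu is wrong: it uses singular instead of dual for number.
(D) tiashlowoyu is wrong: it fails to apply the sound rule(s).
(C) ashtulowoyu is wrong: it has the affixes in the wrong order.

A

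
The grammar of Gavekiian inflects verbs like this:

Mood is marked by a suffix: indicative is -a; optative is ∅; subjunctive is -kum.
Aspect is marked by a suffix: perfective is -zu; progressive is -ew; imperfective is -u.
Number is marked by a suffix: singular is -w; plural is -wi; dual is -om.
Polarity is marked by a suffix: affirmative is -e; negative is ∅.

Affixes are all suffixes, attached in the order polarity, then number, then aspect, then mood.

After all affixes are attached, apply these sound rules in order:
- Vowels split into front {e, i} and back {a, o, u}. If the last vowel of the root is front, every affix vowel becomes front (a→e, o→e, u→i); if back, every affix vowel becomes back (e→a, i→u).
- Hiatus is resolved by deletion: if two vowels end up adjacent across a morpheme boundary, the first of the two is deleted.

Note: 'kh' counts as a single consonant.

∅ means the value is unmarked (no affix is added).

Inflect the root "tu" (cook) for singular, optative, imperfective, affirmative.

Attach polarity affirmative -e → tue.
Attach number singular -w → tuew.
Attach aspect imperfective -u → tuewu.
mood = optative: zero marking, form stays tuewu.
Apply vowel harmony: tuewu → tuawu.
Apply vowel deletion: tuawu → tawu.

tawu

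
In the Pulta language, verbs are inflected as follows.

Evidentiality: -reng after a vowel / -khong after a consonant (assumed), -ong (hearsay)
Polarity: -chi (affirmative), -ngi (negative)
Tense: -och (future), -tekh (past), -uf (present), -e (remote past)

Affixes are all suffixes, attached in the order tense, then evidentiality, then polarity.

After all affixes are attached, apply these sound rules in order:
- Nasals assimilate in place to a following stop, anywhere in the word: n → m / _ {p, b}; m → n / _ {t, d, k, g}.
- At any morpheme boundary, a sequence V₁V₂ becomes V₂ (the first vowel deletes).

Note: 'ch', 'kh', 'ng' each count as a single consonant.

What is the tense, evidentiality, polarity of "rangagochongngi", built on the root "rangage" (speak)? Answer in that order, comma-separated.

future, hearsay, negative

Segment: rangage-och-ong-ngi.
tense: -och → future.
evidentiality: -ong → hearsay.
polarity: -ngi → negative.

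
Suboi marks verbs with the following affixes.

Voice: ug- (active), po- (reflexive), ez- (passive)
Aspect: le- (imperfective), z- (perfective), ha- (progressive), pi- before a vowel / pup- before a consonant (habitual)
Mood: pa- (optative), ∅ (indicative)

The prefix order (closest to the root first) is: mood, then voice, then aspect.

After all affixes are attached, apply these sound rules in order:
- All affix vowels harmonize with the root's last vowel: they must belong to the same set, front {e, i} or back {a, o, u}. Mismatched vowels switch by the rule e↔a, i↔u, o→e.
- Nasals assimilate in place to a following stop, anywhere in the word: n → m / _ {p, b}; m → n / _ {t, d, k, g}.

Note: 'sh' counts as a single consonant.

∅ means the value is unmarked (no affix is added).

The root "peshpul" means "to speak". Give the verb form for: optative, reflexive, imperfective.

Attach mood optative pa- → papeshpul.
Attach voice reflexive po- → popapeshpul.
Attach aspect imperfective le- → lepopapeshpul.
Apply vowel harmony: lepopapeshpul → lapopapeshpul.
Nasal assimilation: no change.

lapopapeshpul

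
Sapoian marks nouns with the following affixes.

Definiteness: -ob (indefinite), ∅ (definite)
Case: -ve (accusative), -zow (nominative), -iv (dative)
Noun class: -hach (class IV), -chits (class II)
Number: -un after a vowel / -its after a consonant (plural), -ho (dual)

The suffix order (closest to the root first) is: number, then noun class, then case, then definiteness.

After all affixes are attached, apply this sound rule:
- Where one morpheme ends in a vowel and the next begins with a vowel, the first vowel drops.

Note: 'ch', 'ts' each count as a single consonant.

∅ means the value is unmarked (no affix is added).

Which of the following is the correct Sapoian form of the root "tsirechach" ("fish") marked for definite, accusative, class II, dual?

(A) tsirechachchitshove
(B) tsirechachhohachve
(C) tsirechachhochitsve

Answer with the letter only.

Attach number dual -ho → tsirechachho.
Attach noun class class II -chits → tsirechachhochits.
Attach case accusative -ve → tsirechachhochitsve.
definiteness = definite: zero marking, form stays tsirechachhochitsve.
Vowel deletion: no change.
So the correct form is tsirechachhochitsve, option (C).
(B) tsirechachhohachve is wrong: it uses class IV instead of class II for noun class.
(A) tsirechachchitshove is wrong: it has the affixes in the wrong order.

C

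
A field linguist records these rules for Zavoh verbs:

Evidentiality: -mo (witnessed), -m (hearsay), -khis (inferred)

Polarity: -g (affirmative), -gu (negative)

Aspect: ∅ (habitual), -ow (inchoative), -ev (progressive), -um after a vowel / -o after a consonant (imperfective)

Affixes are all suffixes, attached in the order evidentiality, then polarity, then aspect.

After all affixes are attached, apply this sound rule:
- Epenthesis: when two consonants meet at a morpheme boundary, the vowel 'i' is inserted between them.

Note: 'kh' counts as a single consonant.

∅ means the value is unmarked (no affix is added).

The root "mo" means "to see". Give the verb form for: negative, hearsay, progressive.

momiguev

Attach evidentiality hearsay -m → mom.
Attach polarity negative -gu → momgu.
Attach aspect progressive -ev → momguev.
Apply epenthesis: momguev → momiguev.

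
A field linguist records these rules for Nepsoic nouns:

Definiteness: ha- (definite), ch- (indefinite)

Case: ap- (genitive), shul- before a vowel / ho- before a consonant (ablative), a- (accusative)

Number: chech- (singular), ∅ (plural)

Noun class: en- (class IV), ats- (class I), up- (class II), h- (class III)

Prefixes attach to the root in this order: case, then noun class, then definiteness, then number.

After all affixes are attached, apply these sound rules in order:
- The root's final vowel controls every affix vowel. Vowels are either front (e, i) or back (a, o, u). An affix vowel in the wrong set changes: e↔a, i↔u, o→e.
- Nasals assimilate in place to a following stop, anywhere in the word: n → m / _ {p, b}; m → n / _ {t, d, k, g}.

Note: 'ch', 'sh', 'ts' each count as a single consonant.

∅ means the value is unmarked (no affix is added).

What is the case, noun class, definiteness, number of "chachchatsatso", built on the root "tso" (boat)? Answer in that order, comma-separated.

Segment: chech-ch-ats-a-tso.
case: a- → accusative.
noun class: ats- → class I.
definiteness: ch- → indefinite.
number: chech- → singular.

accusative, class I, indefinite, singular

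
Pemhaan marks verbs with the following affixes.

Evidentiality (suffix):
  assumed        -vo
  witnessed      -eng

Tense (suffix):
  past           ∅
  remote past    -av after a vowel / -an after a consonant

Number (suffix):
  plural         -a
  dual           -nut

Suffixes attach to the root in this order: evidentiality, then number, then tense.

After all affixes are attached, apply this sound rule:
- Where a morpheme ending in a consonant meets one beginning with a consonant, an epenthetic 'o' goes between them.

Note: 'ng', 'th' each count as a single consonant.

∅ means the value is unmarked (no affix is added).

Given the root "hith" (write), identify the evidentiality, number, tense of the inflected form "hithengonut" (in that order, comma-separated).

witnessed, dual, past

Segment: hith-eng-nut.
evidentiality: -eng → witnessed.
number: -nut → dual.
tense: ∅ → past.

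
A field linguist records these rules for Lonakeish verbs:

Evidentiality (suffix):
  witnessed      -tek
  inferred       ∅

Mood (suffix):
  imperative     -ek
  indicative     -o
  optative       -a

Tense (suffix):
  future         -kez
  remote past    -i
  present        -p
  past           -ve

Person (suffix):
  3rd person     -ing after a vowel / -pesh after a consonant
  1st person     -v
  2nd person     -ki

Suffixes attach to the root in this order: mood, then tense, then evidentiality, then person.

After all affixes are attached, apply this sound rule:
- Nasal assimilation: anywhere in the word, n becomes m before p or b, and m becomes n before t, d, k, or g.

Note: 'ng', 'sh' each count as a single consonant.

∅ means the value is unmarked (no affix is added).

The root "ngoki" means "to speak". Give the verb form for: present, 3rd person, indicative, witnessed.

ngokioptekpesh

Attach mood indicative -o → ngokio.
Attach tense present -p → ngokiop.
Attach evidentiality witnessed -tek → ngokioptek.
Attach person 3rd person -pesh (after consonant 'k') → ngokioptekpesh.
Nasal assimilation: no change.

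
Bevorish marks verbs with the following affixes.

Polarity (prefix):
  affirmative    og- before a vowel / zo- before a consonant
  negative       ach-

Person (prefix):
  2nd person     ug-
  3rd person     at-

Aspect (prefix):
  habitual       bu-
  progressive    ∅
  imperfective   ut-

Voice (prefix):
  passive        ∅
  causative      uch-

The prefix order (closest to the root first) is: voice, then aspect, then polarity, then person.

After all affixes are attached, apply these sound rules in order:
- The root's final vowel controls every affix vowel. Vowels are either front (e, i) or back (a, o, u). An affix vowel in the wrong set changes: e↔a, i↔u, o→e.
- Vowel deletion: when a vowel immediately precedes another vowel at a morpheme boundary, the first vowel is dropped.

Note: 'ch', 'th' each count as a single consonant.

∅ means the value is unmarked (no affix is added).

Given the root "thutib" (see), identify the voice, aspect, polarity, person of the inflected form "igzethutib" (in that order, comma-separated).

passive, progressive, affirmative, 2nd person

Segment: ug-zo-thutib.
voice: ∅ → passive.
aspect: ∅ → progressive.
polarity: og/zo- → affirmative.
person: ug- → 2nd person.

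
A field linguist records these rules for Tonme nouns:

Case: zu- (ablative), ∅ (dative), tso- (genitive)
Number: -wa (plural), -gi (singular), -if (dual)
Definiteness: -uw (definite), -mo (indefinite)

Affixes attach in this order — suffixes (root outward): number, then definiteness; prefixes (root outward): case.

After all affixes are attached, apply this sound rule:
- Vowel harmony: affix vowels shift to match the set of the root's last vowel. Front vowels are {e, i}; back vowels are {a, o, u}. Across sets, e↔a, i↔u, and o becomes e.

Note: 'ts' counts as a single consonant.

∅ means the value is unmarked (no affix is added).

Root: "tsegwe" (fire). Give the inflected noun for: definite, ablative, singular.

zitsegwegiiw

Attach case ablative zu- → zutsegwe.
Attach number singular -gi → zutsegwegi.
Attach definiteness definite -uw → zutsegwegiuw.
Apply vowel harmony: zutsegwegiuw → zitsegwegiiw.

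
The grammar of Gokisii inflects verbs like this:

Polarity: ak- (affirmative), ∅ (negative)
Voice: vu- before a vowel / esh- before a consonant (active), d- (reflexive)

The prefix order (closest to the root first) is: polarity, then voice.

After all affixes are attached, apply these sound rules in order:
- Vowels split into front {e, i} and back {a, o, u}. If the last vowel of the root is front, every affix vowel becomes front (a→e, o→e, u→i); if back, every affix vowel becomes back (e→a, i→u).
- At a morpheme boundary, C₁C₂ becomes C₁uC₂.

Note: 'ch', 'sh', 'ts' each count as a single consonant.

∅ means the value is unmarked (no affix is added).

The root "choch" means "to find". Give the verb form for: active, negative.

ashuchoch

polarity = negative: zero marking, form stays choch.
Attach voice active esh- (before consonant 'ch') → eshchoch.
Apply vowel harmony: eshchoch → ashchoch.
Apply epenthesis: ashchoch → ashuchoch.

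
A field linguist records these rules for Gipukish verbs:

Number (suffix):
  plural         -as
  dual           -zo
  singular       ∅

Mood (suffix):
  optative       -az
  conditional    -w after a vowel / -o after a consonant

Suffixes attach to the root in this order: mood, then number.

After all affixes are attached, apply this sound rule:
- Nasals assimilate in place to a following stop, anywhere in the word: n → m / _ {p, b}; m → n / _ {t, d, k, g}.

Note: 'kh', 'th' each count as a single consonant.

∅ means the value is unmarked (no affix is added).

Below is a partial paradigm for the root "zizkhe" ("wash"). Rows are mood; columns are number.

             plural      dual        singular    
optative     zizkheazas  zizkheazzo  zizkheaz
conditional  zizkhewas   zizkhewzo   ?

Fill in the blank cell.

Attach mood conditional -w (after vowel 'e') → zizkhew.
number = singular: zero marking, form stays zizkhew.
Nasal assimilation: no change.

zizkhew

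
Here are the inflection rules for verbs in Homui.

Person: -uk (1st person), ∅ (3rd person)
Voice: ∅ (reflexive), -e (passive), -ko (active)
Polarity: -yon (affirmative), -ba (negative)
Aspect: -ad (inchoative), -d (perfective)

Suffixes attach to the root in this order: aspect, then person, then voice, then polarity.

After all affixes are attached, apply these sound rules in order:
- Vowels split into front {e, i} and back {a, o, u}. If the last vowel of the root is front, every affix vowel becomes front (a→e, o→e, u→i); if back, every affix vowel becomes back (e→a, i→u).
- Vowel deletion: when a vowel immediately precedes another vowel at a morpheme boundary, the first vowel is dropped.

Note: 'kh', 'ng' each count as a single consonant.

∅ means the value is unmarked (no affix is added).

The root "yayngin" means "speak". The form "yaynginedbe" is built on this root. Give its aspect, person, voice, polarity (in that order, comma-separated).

Segment: yayngin-ad-ba.
aspect: -ad → inchoative.
person: ∅ → 3rd person.
voice: ∅ → reflexive.
polarity: -ba → negative.

inchoative, 3rd person, reflexive, negative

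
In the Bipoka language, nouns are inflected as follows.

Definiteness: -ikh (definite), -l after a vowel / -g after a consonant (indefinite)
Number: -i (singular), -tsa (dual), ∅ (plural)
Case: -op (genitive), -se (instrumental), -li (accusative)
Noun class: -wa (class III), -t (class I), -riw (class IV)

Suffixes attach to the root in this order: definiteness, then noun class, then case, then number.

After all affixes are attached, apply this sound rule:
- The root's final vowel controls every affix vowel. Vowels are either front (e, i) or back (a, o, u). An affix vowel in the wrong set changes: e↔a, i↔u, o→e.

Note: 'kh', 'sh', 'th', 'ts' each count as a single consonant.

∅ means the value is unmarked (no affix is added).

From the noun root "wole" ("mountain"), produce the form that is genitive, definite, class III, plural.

Attach definiteness definite -ikh → woleikh.
Attach noun class class III -wa → woleikhwa.
Attach case genitive -op → woleikhwaop.
number = plural: zero marking, form stays woleikhwaop.
Apply vowel harmony: woleikhwaop → woleikhweep.

woleikhweep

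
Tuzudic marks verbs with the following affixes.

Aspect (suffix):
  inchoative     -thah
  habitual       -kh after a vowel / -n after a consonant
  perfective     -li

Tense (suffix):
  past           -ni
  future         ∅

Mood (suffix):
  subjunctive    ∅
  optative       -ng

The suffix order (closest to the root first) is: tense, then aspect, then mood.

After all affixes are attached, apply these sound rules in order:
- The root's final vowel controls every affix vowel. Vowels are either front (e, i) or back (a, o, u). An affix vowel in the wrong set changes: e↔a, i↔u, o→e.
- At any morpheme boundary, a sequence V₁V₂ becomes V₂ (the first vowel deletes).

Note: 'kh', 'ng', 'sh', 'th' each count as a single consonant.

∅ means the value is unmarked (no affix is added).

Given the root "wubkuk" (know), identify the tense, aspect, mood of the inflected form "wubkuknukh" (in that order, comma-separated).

past, habitual, subjunctive

Segment: wubkuk-ni-kh.
tense: -ni → past.
aspect: -kh/n → habitual.
mood: ∅ → subjunctive.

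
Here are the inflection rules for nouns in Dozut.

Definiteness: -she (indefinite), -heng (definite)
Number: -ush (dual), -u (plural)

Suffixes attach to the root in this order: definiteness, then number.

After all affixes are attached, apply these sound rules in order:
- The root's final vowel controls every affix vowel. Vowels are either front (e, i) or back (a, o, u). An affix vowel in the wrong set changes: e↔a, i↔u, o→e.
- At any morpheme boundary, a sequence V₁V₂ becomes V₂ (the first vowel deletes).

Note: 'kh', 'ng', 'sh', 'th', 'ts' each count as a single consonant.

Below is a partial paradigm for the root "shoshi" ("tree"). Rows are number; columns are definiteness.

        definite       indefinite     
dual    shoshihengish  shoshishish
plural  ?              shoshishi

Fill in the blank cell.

Attach definiteness definite -heng → shoshiheng.
Attach number plural -u → shoshihengu.
Apply vowel harmony: shoshihengu → shoshihengi.
Vowel deletion: no change.

shoshihengi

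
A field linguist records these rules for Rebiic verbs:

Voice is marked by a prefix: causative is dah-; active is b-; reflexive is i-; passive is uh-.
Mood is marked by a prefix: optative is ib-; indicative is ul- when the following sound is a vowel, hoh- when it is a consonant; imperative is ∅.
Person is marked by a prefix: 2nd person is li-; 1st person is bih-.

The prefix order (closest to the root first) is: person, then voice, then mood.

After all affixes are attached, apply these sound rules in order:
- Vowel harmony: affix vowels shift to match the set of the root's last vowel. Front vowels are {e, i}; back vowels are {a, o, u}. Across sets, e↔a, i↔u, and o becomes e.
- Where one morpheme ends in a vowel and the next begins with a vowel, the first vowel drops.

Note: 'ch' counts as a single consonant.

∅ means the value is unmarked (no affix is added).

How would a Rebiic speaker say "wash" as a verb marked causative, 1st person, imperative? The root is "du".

Attach person 1st person bih- → bihdu.
Attach voice causative dah- → dahbihdu.
mood = imperative: zero marking, form stays dahbihdu.
Apply vowel harmony: dahbihdu → dahbuhdu.
Vowel deletion: no change.

dahbuhdu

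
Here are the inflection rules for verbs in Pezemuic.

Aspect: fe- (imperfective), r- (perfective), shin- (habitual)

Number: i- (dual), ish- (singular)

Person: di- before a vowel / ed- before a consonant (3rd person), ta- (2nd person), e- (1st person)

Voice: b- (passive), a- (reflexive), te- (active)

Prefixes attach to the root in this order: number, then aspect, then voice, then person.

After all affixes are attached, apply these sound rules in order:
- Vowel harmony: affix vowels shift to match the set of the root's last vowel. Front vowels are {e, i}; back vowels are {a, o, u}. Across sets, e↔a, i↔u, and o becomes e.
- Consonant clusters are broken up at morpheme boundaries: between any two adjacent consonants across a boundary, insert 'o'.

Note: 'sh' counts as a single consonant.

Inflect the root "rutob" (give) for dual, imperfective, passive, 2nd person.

tabofaurutob

Attach number dual i- → irutob.
Attach aspect imperfective fe- → feirutob.
Attach voice passive b- → bfeirutob.
Attach person 2nd person ta- → tabfeirutob.
Apply vowel harmony: tabfeirutob → tabfaurutob.
Apply epenthesis: tabfaurutob → tabofaurutob.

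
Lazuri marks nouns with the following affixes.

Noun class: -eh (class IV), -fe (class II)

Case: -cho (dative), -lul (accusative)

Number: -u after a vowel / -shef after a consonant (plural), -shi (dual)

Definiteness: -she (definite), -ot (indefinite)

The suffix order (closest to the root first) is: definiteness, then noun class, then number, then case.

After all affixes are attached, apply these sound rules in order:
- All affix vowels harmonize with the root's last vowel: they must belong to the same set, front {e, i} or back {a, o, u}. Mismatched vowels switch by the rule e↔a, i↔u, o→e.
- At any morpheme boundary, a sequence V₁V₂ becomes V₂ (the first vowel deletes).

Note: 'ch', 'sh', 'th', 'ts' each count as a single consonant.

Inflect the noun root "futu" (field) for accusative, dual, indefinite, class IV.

Attach definiteness indefinite -ot → futuot.
Attach noun class class IV -eh → futuoteh.
Attach number dual -shi → futuotehshi.
Attach case accusative -lul → futuotehshilul.
Apply vowel harmony: futuotehshilul → futuotahshulul.
Apply vowel deletion: futuotahshulul → futotahshulul.

futotahshulul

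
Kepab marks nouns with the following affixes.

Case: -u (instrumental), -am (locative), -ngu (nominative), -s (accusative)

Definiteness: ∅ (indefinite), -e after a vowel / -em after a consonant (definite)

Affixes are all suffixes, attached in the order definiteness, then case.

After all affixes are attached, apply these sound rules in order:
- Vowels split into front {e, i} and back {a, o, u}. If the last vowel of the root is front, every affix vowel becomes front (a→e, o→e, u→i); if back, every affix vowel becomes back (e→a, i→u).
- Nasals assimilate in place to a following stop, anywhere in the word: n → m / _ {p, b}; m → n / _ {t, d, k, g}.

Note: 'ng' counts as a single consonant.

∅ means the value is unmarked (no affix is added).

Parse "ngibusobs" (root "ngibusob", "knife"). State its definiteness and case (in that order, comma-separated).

indefinite, accusative

Segment: ngibusob-s.
definiteness: ∅ → indefinite.
case: -s → accusative.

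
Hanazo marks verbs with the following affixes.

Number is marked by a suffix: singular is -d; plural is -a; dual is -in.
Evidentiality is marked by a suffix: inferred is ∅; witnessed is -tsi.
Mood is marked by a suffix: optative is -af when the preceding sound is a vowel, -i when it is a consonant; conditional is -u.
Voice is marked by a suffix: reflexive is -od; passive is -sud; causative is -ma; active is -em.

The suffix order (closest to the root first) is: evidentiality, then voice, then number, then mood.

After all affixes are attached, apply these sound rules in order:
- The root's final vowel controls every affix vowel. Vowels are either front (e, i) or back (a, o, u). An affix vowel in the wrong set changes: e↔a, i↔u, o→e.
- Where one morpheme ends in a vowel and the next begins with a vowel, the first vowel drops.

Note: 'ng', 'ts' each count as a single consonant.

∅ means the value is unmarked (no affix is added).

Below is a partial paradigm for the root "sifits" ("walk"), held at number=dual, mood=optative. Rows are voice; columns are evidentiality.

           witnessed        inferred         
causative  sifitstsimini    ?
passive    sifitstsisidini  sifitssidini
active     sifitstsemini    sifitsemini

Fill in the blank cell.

sifitsmini

evidentiality = inferred: zero marking, form stays sifits.
Attach voice causative -ma → sifitsma.
Attach number dual -in → sifitsmain.
Attach mood optative -i (after consonant 'n') → sifitsmaini.
Apply vowel harmony: sifitsmaini → sifitsmeini.
Apply vowel deletion: sifitsmeini → sifitsmini.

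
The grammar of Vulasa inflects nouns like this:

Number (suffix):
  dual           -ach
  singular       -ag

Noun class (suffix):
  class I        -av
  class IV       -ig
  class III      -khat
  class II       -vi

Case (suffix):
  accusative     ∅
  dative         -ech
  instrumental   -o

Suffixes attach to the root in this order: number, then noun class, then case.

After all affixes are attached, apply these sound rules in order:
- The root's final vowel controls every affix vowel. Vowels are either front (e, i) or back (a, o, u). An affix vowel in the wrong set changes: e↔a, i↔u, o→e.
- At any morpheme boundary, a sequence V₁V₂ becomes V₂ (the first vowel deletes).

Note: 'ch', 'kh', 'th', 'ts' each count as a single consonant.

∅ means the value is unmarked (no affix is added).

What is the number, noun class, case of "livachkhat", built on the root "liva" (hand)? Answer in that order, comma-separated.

dual, class III, accusative

Segment: liva-ach-khat.
number: -ach → dual.
noun class: -khat → class III.
case: ∅ → accusative.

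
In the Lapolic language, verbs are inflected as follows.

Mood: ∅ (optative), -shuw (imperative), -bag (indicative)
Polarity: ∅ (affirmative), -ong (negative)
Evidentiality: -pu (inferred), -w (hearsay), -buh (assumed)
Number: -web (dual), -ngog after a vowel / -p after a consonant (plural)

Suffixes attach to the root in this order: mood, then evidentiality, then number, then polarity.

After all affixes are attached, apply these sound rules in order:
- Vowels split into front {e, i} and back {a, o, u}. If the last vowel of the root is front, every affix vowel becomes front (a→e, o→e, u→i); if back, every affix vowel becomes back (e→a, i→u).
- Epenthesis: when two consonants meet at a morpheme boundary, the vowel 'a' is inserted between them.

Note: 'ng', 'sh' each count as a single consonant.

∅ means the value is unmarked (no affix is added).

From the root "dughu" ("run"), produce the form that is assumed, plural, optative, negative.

mood = optative: zero marking, form stays dughu.
Attach evidentiality assumed -buh → dughubuh.
Attach number plural -p (after consonant 'h') → dughubuhp.
Attach polarity negative -ong → dughubuhpong.
Vowel harmony: no change.
Apply epenthesis: dughubuhpong → dughubuhapong.

dughubuhapong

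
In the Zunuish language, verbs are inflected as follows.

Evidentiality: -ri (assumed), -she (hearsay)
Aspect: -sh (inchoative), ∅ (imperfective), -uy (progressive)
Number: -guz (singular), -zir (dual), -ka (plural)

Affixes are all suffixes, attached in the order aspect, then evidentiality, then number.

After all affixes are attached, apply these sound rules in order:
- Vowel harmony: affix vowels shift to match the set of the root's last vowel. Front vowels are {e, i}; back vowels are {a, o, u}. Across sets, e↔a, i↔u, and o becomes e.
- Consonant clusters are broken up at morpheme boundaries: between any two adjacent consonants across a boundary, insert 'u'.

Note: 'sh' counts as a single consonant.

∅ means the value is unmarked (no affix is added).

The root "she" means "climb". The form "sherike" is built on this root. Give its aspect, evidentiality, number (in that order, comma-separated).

Segment: she-ri-ka.
aspect: ∅ → imperfective.
evidentiality: -ri → assumed.
number: -ka → plural.

imperfective, assumed, plural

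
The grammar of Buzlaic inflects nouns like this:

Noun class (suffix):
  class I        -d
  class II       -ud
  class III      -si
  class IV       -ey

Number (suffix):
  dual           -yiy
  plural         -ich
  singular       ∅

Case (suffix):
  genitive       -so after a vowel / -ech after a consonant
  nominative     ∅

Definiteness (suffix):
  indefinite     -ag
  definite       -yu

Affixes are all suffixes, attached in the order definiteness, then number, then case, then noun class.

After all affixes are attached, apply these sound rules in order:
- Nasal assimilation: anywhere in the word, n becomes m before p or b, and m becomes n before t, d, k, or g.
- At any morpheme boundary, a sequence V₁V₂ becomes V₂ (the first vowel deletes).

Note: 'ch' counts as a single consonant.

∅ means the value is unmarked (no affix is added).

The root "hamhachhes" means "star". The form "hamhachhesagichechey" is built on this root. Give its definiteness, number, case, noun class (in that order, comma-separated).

indefinite, plural, genitive, class IV

Segment: hamhachhes-ag-ich-ech-ey.
definiteness: -ag → indefinite.
number: -ich → plural.
case: -so/ech → genitive.
noun class: -ey → class IV.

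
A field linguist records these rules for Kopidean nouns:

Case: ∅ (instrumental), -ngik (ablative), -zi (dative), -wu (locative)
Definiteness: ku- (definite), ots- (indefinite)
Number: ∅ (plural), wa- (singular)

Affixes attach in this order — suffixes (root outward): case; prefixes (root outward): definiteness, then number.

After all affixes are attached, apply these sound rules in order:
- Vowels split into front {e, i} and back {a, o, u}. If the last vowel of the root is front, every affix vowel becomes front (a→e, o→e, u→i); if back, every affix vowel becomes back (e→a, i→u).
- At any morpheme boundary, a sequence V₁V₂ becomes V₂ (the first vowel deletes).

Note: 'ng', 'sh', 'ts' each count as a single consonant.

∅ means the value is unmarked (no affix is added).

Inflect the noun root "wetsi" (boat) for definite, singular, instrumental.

Attach definiteness definite ku- → kuwetsi.
case = instrumental: zero marking, form stays kuwetsi.
Attach number singular wa- → wakuwetsi.
Apply vowel harmony: wakuwetsi → wekiwetsi.
Vowel deletion: no change.

wekiwetsi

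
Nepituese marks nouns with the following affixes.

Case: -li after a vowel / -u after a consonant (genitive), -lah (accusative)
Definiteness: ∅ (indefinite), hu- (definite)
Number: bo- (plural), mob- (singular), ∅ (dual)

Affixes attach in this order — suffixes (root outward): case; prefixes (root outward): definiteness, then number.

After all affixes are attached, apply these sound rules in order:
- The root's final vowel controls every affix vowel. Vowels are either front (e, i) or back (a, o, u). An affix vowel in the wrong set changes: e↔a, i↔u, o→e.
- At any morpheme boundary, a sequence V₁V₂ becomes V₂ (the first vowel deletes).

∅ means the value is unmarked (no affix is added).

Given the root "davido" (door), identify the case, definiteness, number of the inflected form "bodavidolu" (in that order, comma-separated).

genitive, indefinite, plural

Segment: bo-davido-li.
case: -li/u → genitive.
definiteness: ∅ → indefinite.
number: bo- → plural.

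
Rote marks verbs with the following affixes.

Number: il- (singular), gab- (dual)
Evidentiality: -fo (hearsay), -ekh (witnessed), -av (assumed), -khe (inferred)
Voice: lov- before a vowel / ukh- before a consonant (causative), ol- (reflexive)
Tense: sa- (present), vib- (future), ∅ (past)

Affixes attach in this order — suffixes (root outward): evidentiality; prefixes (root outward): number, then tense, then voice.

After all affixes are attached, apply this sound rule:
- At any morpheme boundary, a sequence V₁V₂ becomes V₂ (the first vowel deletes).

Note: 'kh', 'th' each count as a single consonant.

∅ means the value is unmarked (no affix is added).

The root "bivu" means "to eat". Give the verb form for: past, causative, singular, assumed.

Attach number singular il- → ilbivu.
tense = past: zero marking, form stays ilbivu.
Attach voice causative lov- (before vowel 'i') → lovilbivu.
Attach evidentiality assumed -av → lovilbivuav.
Apply vowel deletion: lovilbivuav → lovilbivav.

lovilbivav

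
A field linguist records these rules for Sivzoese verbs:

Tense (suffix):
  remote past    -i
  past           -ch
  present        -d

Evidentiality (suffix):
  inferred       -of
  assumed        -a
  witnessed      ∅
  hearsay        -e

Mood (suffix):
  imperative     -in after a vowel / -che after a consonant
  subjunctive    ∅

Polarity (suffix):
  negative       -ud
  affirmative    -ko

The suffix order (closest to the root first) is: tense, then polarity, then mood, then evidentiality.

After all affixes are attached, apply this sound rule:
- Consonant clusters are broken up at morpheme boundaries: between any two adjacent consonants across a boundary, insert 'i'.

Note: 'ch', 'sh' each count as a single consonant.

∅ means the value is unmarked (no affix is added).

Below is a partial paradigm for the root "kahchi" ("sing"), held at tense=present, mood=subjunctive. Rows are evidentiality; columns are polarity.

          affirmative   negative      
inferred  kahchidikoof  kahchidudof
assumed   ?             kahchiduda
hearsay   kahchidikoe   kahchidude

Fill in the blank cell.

Attach tense present -d → kahchid.
Attach polarity affirmative -ko → kahchidko.
mood = subjunctive: zero marking, form stays kahchidko.
Attach evidentiality assumed -a → kahchidkoa.
Apply epenthesis: kahchidkoa → kahchidikoa.

kahchidikoa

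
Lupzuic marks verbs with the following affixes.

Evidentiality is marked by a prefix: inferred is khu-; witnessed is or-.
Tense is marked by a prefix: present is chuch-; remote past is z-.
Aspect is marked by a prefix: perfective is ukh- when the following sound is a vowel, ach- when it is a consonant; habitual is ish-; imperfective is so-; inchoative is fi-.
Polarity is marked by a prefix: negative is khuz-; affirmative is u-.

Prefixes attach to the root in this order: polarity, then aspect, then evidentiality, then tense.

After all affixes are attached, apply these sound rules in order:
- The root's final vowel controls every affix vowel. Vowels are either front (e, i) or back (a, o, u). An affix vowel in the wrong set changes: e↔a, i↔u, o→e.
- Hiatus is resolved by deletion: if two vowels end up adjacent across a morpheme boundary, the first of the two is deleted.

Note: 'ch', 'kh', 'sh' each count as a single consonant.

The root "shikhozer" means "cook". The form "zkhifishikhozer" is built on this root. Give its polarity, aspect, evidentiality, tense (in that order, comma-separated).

Segment: z-khu-fi-u-shikhozer.
polarity: u- → affirmative.
aspect: fi- → inchoative.
evidentiality: khu- → inferred.
tense: z- → remote past.

affirmative, inchoative, inferred, remote past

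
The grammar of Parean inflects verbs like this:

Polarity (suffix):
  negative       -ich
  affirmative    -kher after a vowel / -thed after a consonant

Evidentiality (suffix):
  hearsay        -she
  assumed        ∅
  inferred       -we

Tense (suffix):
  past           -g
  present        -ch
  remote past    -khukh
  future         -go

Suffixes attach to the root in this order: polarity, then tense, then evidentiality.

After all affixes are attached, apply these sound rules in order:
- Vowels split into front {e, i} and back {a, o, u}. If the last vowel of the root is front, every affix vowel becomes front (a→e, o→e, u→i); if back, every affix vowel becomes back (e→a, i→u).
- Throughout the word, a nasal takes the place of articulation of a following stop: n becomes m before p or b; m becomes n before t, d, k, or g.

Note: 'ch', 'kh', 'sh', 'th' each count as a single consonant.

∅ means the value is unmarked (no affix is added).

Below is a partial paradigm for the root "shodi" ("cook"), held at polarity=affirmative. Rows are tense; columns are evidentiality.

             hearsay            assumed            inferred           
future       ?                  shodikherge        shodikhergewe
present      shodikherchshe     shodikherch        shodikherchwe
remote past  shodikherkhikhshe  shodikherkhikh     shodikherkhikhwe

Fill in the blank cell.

shodikhergeshe

Attach polarity affirmative -kher (after vowel 'i') → shodikher.
Attach tense future -go → shodikhergo.
Attach evidentiality hearsay -she → shodikhergoshe.
Apply vowel harmony: shodikhergoshe → shodikhergeshe.
Nasal assimilation: no change.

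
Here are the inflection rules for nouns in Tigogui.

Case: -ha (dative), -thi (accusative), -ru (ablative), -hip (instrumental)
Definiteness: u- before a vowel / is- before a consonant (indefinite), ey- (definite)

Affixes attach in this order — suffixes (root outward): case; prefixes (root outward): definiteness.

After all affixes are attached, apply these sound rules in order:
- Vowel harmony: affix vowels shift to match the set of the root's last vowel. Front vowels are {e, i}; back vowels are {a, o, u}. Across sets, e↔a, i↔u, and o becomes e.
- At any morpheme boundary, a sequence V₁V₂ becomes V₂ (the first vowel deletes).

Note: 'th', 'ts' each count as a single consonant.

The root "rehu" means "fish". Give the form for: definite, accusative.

ayrehuthu

Attach definiteness definite ey- → eyrehu.
Attach case accusative -thi → eyrehuthi.
Apply vowel harmony: eyrehuthi → ayrehuthu.
Vowel deletion: no change.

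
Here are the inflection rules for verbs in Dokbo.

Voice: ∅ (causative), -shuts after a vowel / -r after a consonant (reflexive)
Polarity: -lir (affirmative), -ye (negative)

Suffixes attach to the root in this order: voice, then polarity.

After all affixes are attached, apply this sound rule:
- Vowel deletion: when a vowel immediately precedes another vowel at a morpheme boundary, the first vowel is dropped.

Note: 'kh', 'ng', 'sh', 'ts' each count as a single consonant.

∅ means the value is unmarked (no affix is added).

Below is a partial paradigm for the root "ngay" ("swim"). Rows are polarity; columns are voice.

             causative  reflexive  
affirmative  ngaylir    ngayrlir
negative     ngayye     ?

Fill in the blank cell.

Attach voice reflexive -r (after consonant 'y') → ngayr.
Attach polarity negative -ye → ngayrye.
Vowel deletion: no change.

ngayrye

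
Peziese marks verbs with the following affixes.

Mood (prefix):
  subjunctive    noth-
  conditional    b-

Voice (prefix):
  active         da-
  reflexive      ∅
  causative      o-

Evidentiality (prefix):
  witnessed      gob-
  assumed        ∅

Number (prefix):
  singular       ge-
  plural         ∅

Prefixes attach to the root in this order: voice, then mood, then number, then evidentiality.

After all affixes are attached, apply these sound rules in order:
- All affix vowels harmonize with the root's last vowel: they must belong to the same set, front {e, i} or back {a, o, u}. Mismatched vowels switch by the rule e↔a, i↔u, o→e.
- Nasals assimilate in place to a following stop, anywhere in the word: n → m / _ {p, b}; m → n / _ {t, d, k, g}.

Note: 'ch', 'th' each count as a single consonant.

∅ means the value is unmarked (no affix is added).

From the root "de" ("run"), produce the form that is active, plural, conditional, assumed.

Attach voice active da- → dade.
Attach mood conditional b- → bdade.
number = plural: zero marking, form stays bdade.
evidentiality = assumed: zero marking, form stays bdade.
Apply vowel harmony: bdade → bdede.
Nasal assimilation: no change.

bdede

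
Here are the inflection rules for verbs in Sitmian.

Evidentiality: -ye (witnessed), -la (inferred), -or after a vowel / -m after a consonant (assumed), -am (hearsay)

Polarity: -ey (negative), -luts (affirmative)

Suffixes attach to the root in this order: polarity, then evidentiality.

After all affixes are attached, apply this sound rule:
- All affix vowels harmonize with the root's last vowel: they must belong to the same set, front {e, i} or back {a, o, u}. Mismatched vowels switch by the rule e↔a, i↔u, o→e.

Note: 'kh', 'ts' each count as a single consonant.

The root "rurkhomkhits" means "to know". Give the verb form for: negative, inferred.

rurkhomkhitseyle

Attach polarity negative -ey → rurkhomkhitsey.
Attach evidentiality inferred -la → rurkhomkhitseyla.
Apply vowel harmony: rurkhomkhitseyla → rurkhomkhitseyle.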